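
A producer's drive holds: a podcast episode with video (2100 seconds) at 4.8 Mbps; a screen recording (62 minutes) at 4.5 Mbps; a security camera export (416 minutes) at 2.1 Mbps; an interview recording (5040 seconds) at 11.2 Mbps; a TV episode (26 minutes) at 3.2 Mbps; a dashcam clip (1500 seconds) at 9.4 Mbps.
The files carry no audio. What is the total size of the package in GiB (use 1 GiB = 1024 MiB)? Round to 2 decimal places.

podcast episode with video: 4.800 Mbps × 2100 s = 10080.0 Mb
screen recording: 4.500 Mbps × 3720 s = 16740.0 Mb
security camera export: 2.100 Mbps × 24960 s = 52416.0 Mb
interview recording: 11.200 Mbps × 5040 s = 56448.0 Mb
TV episode: 3.200 Mbps × 1560 s = 4992.0 Mb
dashcam clip: 9.400 Mbps × 1500 s = 14100.0 Mb
Total: 154776.0 Mb = 19347.0 MB.
= 18.02 GiB.

18.02 GiB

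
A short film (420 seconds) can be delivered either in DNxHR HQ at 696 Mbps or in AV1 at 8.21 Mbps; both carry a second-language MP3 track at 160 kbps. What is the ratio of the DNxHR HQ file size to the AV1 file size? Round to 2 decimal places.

83.17

Audio: 160 kbps = 0.160 Mbps.
DNxHR HQ: 696.160 Mbps × 420 s = 292387.2 Mb = 36.548 GB.
AV1: 8.370 Mbps × 420 s = 3515.4 Mb = 0.439 GB.
Ratio: 36.548 / 0.439 = 83.173.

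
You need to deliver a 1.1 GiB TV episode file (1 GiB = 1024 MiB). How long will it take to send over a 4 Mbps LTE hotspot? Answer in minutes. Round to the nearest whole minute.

File: 1.1 GiB = 9448.9 Mb.
At 4 Mbps: 9448.9 / 4 = 2362.2 s ≈ 39.4 minutes.

39 minutes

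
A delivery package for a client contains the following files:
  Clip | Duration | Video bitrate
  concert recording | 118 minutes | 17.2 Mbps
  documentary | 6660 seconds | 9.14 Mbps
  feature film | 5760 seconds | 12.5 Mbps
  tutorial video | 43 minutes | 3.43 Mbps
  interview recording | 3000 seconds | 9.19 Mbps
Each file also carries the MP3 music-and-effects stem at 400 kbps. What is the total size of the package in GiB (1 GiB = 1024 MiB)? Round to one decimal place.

35.1 GiB

Audio: 400 kbps = 0.400 Mbps.
concert recording: 17.600 Mbps × 7080 s = 124608.0 Mb
documentary: 9.540 Mbps × 6660 s = 63536.4 Mb
feature film: 12.900 Mbps × 5760 s = 74304.0 Mb
tutorial video: 3.830 Mbps × 2580 s = 9881.4 Mb
interview recording: 9.590 Mbps × 3000 s = 28770.0 Mb
Total: 301099.8 Mb = 37637.5 MB.
= 35.05 GiB.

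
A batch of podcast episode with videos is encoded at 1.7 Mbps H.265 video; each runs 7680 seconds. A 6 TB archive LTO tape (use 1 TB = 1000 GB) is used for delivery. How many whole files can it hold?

3676

Per item: 1.700 Mbps × 7680 s = 13,056 Mb = 1,632 MB.
Capacity: 6 TB = 48,000,000 Mb; 3676.47 items → 3676 complete.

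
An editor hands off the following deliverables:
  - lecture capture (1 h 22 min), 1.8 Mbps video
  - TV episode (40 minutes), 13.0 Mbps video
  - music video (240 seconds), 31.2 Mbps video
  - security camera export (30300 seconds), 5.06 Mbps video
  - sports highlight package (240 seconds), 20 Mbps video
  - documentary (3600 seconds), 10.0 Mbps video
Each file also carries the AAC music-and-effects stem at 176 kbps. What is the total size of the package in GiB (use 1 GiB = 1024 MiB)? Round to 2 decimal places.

28.99 GiB

Audio: 176 kbps = 0.176 Mbps.
lecture capture: 1.976 Mbps × 4920 s = 9721.9 Mb
TV episode: 13.176 Mbps × 2400 s = 31622.4 Mb
music video: 31.376 Mbps × 240 s = 7530.2 Mb
security camera export: 5.236 Mbps × 30300 s = 158650.8 Mb
sports highlight package: 20.176 Mbps × 240 s = 4842.2 Mb
documentary: 10.176 Mbps × 3600 s = 36633.6 Mb
Total: 249001.2 Mb = 31125.2 MB.
= 28.99 GiB.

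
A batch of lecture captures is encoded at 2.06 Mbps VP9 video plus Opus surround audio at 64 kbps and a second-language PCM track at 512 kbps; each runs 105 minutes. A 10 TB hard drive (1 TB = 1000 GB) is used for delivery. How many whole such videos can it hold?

4817

105 min = 6300 s
Audio total: 64 + 512 = 576 kbps = 0.576 Mbps.
Total bitrate: 2.636 Mbps.
Per item: 2.636 Mbps × 6300 s = 16,607 Mb = 2,076 MB.
Capacity: 10 TB = 80,000,000 Mb; 4817.30 items → 4817 complete.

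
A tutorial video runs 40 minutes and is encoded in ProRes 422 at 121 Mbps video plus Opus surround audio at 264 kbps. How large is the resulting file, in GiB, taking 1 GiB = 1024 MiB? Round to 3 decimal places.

33.881 GiB

40 min = 2400 s
Audio: 264 kbps = 0.264 Mbps.
Total bitrate: 121 + 0.264 = 121.264 Mbps.
Stream data: 121.264 Mbps × 2400 s = 291033.6 Mb.
291,034 Mb = 36,379,200,000 bytes ÷ 1,073,741,824 = 33.88 GiB.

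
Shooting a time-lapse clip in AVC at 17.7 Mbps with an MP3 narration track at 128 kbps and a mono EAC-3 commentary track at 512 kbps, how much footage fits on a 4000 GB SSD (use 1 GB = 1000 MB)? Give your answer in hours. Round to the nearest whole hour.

Audio total: 128 + 512 = 640 kbps = 0.640 Mbps.
Total bitrate: 17.7 + 0.640 = 18.340 Mbps.
Capacity: 4000 GB = 32,000,000 Mb.
Recording time: 32,000,000 / 18.340 = 1,744,820 s ≈ 485 hours.

485 hours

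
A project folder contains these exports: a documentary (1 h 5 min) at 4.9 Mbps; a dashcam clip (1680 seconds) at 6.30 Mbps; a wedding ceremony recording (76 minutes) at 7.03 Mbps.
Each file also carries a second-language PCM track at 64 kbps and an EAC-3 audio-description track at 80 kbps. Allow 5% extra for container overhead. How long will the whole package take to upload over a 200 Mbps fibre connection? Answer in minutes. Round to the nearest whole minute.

Audio total: 64 + 80 = 144 kbps = 0.144 Mbps.
documentary: 5.044 Mbps × 3900 s × 1.05 = 20655.2 Mb
dashcam clip: 6.444 Mbps × 1680 s × 1.05 = 11367.2 Mb
wedding ceremony recording: 7.174 Mbps × 4560 s × 1.05 = 34349.1 Mb
Total: 66371.5 Mb = 8296.4 MB.
At 200 Mbps: 66371.5 / 200 = 332 s ≈ 5.53 minutes.

6 minutes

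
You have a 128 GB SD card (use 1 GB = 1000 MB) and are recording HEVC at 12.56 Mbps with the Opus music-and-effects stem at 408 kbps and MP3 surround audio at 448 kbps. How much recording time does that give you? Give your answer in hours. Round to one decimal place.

Audio total: 408 + 448 = 856 kbps = 0.856 Mbps.
Total bitrate: 12.56 + 0.856 = 13.416 Mbps.
Capacity: 128 GB = 1,024,000 Mb.
Recording time: 1,024,000 / 13.416 = 76,327 s ≈ 21.2 hours.

21.2 hours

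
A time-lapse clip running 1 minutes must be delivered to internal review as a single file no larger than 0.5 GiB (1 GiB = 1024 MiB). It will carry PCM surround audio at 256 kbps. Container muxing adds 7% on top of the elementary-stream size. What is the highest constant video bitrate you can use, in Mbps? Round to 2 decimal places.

Budget: 0.5 GiB = 4295.0 Mb.
Stream payload after overhead: 4295.0 / 1.07 = 4014.0 Mb.
Total bitrate budget: 4014.0 Mb / 60 s = 66.900 Mbps.
Audio: 256 kbps = 0.256 Mbps.
Video: 66.900 − 0.256 = 66.644 Mbps.

66.64 Mbps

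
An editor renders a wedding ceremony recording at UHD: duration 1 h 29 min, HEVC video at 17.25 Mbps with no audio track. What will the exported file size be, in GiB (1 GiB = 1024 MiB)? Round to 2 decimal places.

1 h 29 min = 89 min = 5340 s
Total bitrate: 17.25 Mbps.
Stream data: 17.250 Mbps × 5340 s = 92115.0 Mb.
92,115 Mb = 11,514,375,000 bytes ÷ 1,073,741,824 = 10.72 GiB.

10.72 GiB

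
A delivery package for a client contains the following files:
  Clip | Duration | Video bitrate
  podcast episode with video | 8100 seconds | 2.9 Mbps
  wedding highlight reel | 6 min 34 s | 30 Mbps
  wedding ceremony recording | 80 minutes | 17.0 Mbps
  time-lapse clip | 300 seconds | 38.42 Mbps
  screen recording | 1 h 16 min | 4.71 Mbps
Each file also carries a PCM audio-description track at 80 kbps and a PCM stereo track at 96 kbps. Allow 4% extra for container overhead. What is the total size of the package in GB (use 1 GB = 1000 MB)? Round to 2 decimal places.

Audio total: 80 + 96 = 176 kbps = 0.176 Mbps.
podcast episode with video: 3.076 Mbps × 8100 s × 1.04 = 25912.2 Mb
wedding highlight reel: 30.176 Mbps × 394 s × 1.04 = 12364.9 Mb
wedding ceremony recording: 17.176 Mbps × 4800 s × 1.04 = 85742.6 Mb
time-lapse clip: 38.596 Mbps × 300 s × 1.04 = 12042.0 Mb
screen recording: 4.886 Mbps × 4560 s × 1.04 = 23171.4 Mb
Total: 159233.1 Mb = 19904.1 MB.
= 19.90 GB.

19.90 GB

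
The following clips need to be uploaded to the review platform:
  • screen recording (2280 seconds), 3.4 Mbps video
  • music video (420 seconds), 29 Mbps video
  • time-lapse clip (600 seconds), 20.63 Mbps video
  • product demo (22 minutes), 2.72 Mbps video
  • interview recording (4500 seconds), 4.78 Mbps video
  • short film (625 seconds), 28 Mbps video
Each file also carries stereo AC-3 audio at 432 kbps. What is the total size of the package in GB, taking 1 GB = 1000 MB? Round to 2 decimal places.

9.89 GB

Audio: 432 kbps = 0.432 Mbps.
screen recording: 3.832 Mbps × 2280 s = 8737.0 Mb
music video: 29.432 Mbps × 420 s = 12361.4 Mb
time-lapse clip: 21.062 Mbps × 600 s = 12637.2 Mb
product demo: 3.152 Mbps × 1320 s = 4160.6 Mb
interview recording: 5.212 Mbps × 4500 s = 23454.0 Mb
short film: 28.432 Mbps × 625 s = 17770.0 Mb
Total: 79120.2 Mb = 9890.0 MB.
= 9.890 GB.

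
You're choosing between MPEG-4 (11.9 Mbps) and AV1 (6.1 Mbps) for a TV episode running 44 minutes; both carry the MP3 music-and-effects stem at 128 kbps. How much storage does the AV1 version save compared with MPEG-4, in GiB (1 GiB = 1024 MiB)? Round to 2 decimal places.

44 min = 2640 s
Audio: 128 kbps = 0.128 Mbps.
MPEG-4: 12.028 Mbps × 2640 s = 31753.9 Mb = 3.697 GiB.
AV1: 6.228 Mbps × 2640 s = 16441.9 Mb = 1.914 GiB.
Saving: 3.697 − 1.914 = 1.783 GiB.

1.78 GiB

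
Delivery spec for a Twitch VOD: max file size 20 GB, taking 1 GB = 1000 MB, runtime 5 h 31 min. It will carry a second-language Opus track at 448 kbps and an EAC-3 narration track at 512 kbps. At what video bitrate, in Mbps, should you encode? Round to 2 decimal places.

7.10 Mbps

Budget: 20 GB = 160000.0 Mb.
5 h 31 min = 331 min = 19860 s
Total bitrate budget: 160000.0 Mb / 19860 s = 8.056 Mbps.
Audio total: 448 + 512 = 960 kbps = 0.960 Mbps.
Video: 8.056 − 0.960 = 7.096 Mbps.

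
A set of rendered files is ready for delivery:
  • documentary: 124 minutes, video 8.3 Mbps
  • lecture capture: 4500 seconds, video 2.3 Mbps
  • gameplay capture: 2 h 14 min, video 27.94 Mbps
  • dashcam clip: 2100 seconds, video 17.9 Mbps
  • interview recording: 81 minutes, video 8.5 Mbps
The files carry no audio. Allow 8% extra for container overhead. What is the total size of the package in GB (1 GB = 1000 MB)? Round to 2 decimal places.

50.71 GB

documentary: 8.300 Mbps × 7440 s × 1.08 = 66692.2 Mb
lecture capture: 2.300 Mbps × 4500 s × 1.08 = 11178.0 Mb
gameplay capture: 27.940 Mbps × 8040 s × 1.08 = 242608.6 Mb
dashcam clip: 17.900 Mbps × 2100 s × 1.08 = 40597.2 Mb
interview recording: 8.500 Mbps × 4860 s × 1.08 = 44614.8 Mb
Total: 405690.8 Mb = 50711.3 MB.
= 50.71 GB.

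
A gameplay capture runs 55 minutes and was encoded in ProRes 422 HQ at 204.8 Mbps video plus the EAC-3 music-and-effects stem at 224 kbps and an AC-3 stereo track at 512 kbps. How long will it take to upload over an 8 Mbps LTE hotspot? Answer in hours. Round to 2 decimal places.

23.55 hours

55 min = 3300 s
Audio total: 224 + 512 = 736 kbps = 0.736 Mbps.
Total bitrate: 205.536 Mbps.
File: 205.536 Mbps × 3300 s = 678268.8 Mb.
At 8 Mbps: 678268.8 / 8 = 84783.6 s ≈ 23.6 hours.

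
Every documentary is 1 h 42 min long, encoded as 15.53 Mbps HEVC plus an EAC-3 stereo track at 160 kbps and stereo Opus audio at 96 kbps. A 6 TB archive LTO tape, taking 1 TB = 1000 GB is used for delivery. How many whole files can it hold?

1 h 42 min = 102 min = 6120 s
Audio total: 160 + 96 = 256 kbps = 0.256 Mbps.
Total bitrate: 15.786 Mbps.
Per item: 15.786 Mbps × 6120 s = 96,610 Mb = 12,076 MB.
Capacity: 6 TB = 48,000,000 Mb; 496.84 items → 496 complete.

496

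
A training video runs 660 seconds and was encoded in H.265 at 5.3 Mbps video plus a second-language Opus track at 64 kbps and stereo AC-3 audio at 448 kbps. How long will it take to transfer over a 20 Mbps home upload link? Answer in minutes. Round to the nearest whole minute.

3 minutes

Audio total: 64 + 448 = 512 kbps = 0.512 Mbps.
Total bitrate: 5.812 Mbps.
File: 5.812 Mbps × 660 s = 3835.9 Mb.
At 20 Mbps: 3835.9 / 20 = 191.8 s ≈ 3.2 minutes.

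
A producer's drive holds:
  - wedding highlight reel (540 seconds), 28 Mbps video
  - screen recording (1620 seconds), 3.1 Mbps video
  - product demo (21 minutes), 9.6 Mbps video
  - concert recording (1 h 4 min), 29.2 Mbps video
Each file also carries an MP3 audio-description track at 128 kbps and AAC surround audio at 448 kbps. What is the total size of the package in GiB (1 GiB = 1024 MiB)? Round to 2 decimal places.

17.29 GiB

Audio total: 128 + 448 = 576 kbps = 0.576 Mbps.
wedding highlight reel: 28.576 Mbps × 540 s = 15431.0 Mb
screen recording: 3.676 Mbps × 1620 s = 5955.1 Mb
product demo: 10.176 Mbps × 1260 s = 12821.8 Mb
concert recording: 29.776 Mbps × 3840 s = 114339.8 Mb
Total: 148547.8 Mb = 18568.5 MB.
= 17.29 GiB.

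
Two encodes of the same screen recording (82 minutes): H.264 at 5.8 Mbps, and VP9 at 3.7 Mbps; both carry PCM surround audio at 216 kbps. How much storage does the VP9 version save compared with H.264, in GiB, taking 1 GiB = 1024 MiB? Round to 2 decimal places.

1.20 GiB

82 min = 4920 s
Audio: 216 kbps = 0.216 Mbps.
H.264: 6.016 Mbps × 4920 s = 29598.7 Mb = 3.446 GiB.
VP9: 3.916 Mbps × 4920 s = 19266.7 Mb = 2.243 GiB.
Saving: 3.446 − 2.243 = 1.203 GiB.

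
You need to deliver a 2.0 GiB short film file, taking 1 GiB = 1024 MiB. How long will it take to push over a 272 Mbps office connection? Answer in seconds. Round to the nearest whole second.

File: 2.0 GiB = 17179.9 Mb.
At 272 Mbps: 17179.9 / 272 = 63.2 s ≈ 63.2 seconds.

63 seconds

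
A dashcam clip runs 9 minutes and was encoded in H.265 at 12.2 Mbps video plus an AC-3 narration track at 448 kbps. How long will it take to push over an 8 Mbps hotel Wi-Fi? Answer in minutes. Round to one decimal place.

14.2 minutes

9 min = 540 s
Audio: 448 kbps = 0.448 Mbps.
Total bitrate: 12.648 Mbps.
File: 12.648 Mbps × 540 s = 6829.9 Mb.
At 8 Mbps: 6829.9 / 8 = 853.7 s ≈ 14.2 minutes.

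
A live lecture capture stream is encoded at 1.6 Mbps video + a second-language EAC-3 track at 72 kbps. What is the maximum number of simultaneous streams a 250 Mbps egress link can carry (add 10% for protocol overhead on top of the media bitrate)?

135

Audio: 72 kbps = 0.072 Mbps.
Per-viewer media rate: 1.672 Mbps.
On the wire with 10% overhead: 1.839 Mbps.
250 Mbps = 250.0 Mbps; 250.0 / 1.839 = 135.93 → 135 viewers.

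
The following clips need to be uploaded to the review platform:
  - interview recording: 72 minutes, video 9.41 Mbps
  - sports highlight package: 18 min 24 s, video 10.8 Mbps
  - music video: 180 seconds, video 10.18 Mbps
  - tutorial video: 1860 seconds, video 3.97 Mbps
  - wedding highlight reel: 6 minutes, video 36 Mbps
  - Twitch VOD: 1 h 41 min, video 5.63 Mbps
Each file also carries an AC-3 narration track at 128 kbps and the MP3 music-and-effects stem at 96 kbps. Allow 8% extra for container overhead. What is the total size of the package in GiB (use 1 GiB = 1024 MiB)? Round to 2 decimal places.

Audio total: 128 + 96 = 224 kbps = 0.224 Mbps.
interview recording: 9.634 Mbps × 4320 s × 1.08 = 44948.4 Mb
sports highlight package: 11.024 Mbps × 1104 s × 1.08 = 13144.1 Mb
music video: 10.404 Mbps × 180 s × 1.08 = 2022.5 Mb
tutorial video: 4.194 Mbps × 1860 s × 1.08 = 8424.9 Mb
wedding highlight reel: 36.224 Mbps × 360 s × 1.08 = 14083.9 Mb
Twitch VOD: 5.854 Mbps × 6060 s × 1.08 = 38313.3 Mb
Total: 120937.1 Mb = 15117.1 MB.
= 14.08 GiB.

14.08 GiB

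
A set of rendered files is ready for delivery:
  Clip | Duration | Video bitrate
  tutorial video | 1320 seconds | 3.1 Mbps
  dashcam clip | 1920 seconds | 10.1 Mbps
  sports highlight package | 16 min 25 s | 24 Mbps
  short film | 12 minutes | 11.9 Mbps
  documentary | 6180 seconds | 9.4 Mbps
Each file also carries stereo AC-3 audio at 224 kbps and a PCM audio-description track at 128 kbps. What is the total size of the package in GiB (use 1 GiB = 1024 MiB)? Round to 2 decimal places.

Audio total: 224 + 128 = 352 kbps = 0.352 Mbps.
tutorial video: 3.452 Mbps × 1320 s = 4556.6 Mb
dashcam clip: 10.452 Mbps × 1920 s = 20067.8 Mb
sports highlight package: 24.352 Mbps × 985 s = 23986.7 Mb
short film: 12.252 Mbps × 720 s = 8821.4 Mb
documentary: 9.752 Mbps × 6180 s = 60267.4 Mb
Total: 117700.0 Mb = 14712.5 MB.
= 13.70 GiB.

13.70 GiB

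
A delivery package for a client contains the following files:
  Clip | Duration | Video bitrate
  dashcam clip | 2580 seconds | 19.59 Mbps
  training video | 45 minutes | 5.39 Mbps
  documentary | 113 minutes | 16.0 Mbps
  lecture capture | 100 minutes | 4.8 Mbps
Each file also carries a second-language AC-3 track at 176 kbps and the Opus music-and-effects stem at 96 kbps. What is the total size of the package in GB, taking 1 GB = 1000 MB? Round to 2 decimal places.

Audio total: 176 + 96 = 272 kbps = 0.272 Mbps.
dashcam clip: 19.862 Mbps × 2580 s = 51244.0 Mb
training video: 5.662 Mbps × 2700 s = 15287.4 Mb
documentary: 16.272 Mbps × 6780 s = 110324.2 Mb
lecture capture: 5.072 Mbps × 6000 s = 30432.0 Mb
Total: 207287.5 Mb = 25910.9 MB.
= 25.91 GB.

25.91 GB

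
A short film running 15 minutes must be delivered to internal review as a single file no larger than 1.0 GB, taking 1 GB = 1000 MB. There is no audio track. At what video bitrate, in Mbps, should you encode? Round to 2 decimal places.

Budget: 1.0 GB = 8000.0 Mb.
15 min = 900 s
Total bitrate budget: 8000.0 Mb / 900 s = 8.889 Mbps.

8.89 Mbps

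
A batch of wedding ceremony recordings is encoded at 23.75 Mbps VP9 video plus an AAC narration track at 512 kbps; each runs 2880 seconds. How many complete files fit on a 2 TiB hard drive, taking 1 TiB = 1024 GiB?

Audio: 512 kbps = 0.512 Mbps.
Total bitrate: 24.262 Mbps.
Per item: 24.262 Mbps × 2880 s = 69,875 Mb = 8,734 MB.
Capacity: 2 TiB = 17,592,186 Mb; 251.77 items → 251 complete.

251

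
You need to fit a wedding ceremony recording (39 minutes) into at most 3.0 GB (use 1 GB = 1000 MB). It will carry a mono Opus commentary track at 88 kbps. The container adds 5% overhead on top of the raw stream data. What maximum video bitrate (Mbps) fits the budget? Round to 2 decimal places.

Budget: 3.0 GB = 24000.0 Mb.
Stream payload after overhead: 24000.0 / 1.05 = 22857.1 Mb.
39 min = 2340 s
Total bitrate budget: 22857.1 Mb / 2340 s = 9.768 Mbps.
Audio: 88 kbps = 0.088 Mbps.
Video: 9.768 − 0.088 = 9.680 Mbps.

9.68 Mbps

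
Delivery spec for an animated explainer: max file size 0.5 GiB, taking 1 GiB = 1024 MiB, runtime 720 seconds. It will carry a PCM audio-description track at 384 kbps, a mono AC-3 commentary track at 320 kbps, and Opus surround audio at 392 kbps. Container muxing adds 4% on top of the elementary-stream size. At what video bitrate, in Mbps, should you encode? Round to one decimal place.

4.6 Mbps

Budget: 0.5 GiB = 4295.0 Mb.
Stream payload after overhead: 4295.0 / 1.04 = 4129.8 Mb.
Total bitrate budget: 4129.8 Mb / 720 s = 5.736 Mbps.
Audio total: 384 + 320 + 392 = 1096 kbps = 1.096 Mbps.
Video: 5.736 − 1.096 = 4.640 Mbps.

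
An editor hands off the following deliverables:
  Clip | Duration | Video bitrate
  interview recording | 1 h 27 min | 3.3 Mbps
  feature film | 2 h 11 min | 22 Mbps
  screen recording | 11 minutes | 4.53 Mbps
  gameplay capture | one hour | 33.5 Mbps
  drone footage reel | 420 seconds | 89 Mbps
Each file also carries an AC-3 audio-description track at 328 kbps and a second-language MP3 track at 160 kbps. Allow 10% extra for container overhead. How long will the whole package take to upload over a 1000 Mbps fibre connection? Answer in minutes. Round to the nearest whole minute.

Audio total: 328 + 160 = 488 kbps = 0.488 Mbps.
interview recording: 3.788 Mbps × 5220 s × 1.10 = 21750.7 Mb
feature film: 22.488 Mbps × 7860 s × 1.10 = 194431.2 Mb
screen recording: 5.018 Mbps × 660 s × 1.10 = 3643.1 Mb
gameplay capture: 33.988 Mbps × 3600 s × 1.10 = 134592.5 Mb
drone footage reel: 89.488 Mbps × 420 s × 1.10 = 41343.5 Mb
Total: 395760.9 Mb = 49470.1 MB.
At 1000 Mbps: 395760.9 / 1000 = 396 s ≈ 6.6 minutes.

7 minutes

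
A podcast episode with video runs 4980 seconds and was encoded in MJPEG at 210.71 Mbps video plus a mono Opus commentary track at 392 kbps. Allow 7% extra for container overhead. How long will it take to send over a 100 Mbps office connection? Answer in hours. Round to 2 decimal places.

3.12 hours

Audio: 392 kbps = 0.392 Mbps.
Total bitrate: 211.102 Mbps.
File: 211.102 Mbps × 4980 s = 1051288.0 Mb.
With 7% container overhead: ×1.07. → 1124878.1 Mb.
At 100 Mbps: 1124878.1 / 100 = 11248.8 s ≈ 3.12 hours.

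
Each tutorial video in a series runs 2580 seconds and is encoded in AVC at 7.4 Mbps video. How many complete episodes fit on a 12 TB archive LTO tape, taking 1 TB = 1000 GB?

Per item: 7.400 Mbps × 2580 s = 19,092 Mb = 2,386 MB.
Capacity: 12 TB = 96,000,000 Mb; 5028.28 items → 5028 complete.

5028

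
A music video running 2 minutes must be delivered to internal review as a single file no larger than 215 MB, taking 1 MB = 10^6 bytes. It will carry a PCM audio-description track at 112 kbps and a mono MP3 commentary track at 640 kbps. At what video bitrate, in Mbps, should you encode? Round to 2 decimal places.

13.58 Mbps

Budget: 215 MB = 1720.0 Mb.
2 min = 120 s
Total bitrate budget: 1720.0 Mb / 120 s = 14.333 Mbps.
Audio total: 112 + 640 = 752 kbps = 0.752 Mbps.
Video: 14.333 − 0.752 = 13.581 Mbps.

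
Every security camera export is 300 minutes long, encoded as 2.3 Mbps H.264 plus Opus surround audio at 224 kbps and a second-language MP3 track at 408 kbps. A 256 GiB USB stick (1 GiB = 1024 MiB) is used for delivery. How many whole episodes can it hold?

300 min = 18000 s
Audio total: 224 + 408 = 632 kbps = 0.632 Mbps.
Total bitrate: 2.932 Mbps.
Per item: 2.932 Mbps × 18000 s = 52,776 Mb = 6,597 MB.
Capacity: 256 GiB = 2,199,023 Mb; 41.67 items → 41 complete.

41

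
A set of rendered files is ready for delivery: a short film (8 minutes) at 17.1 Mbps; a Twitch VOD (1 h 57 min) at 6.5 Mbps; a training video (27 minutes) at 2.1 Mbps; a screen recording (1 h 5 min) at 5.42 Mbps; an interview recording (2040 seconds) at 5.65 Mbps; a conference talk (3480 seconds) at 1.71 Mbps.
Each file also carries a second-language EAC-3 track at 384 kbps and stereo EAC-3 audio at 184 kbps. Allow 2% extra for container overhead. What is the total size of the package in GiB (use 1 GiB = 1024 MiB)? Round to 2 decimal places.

12.63 GiB

Audio total: 384 + 184 = 568 kbps = 0.568 Mbps.
short film: 17.668 Mbps × 480 s × 1.02 = 8650.3 Mb
Twitch VOD: 7.068 Mbps × 7020 s × 1.02 = 50609.7 Mb
training video: 2.668 Mbps × 1620 s × 1.02 = 4408.6 Mb
screen recording: 5.988 Mbps × 3900 s × 1.02 = 23820.3 Mb
interview recording: 6.218 Mbps × 2040 s × 1.02 = 12938.4 Mb
conference talk: 2.278 Mbps × 3480 s × 1.02 = 8086.0 Mb
Total: 108513.2 Mb = 13564.2 MB.
= 12.63 GiB.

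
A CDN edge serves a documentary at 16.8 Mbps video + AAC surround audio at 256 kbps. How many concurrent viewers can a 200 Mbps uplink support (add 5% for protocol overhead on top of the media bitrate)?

11

Audio: 256 kbps = 0.256 Mbps.
Per-viewer media rate: 17.056 Mbps.
On the wire with 5% overhead: 17.909 Mbps.
200 Mbps = 200.0 Mbps; 200.0 / 17.909 = 11.17 → 11 viewers.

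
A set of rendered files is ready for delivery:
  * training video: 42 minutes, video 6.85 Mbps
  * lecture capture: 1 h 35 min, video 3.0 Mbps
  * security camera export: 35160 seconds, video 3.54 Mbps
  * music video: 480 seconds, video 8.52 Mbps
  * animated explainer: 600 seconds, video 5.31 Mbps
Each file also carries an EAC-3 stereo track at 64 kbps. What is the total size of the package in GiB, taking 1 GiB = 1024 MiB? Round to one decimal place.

19.7 GiB

Audio: 64 kbps = 0.064 Mbps.
training video: 6.914 Mbps × 2520 s = 17423.3 Mb
lecture capture: 3.064 Mbps × 5700 s = 17464.8 Mb
security camera export: 3.604 Mbps × 35160 s = 126716.6 Mb
music video: 8.584 Mbps × 480 s = 4120.3 Mb
animated explainer: 5.374 Mbps × 600 s = 3224.4 Mb
Total: 168949.4 Mb = 21118.7 MB.
= 19.67 GiB.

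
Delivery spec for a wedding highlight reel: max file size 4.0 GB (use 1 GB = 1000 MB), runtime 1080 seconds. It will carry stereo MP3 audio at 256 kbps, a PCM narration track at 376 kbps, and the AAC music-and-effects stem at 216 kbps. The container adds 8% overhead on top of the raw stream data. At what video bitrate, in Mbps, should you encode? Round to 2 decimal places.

26.59 Mbps

Budget: 4.0 GB = 32000.0 Mb.
Stream payload after overhead: 32000.0 / 1.08 = 29629.6 Mb.
Total bitrate budget: 29629.6 Mb / 1080 s = 27.435 Mbps.
Audio total: 256 + 376 + 216 = 848 kbps = 0.848 Mbps.
Video: 27.435 − 0.848 = 26.587 Mbps.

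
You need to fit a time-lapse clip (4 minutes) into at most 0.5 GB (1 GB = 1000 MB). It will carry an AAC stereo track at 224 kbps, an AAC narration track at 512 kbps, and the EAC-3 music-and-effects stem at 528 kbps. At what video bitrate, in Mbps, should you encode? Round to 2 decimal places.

15.40 Mbps

Budget: 0.5 GB = 4000.0 Mb.
4 min = 240 s
Total bitrate budget: 4000.0 Mb / 240 s = 16.667 Mbps.
Audio total: 224 + 512 + 528 = 1264 kbps = 1.264 Mbps.
Video: 16.667 − 1.264 = 15.403 Mbps.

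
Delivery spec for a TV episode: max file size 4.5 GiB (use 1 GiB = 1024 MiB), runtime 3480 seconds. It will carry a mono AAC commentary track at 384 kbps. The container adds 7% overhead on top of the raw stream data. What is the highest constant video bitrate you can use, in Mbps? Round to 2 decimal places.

10.00 Mbps

Budget: 4.5 GiB = 38654.7 Mb.
Stream payload after overhead: 38654.7 / 1.07 = 36125.9 Mb.
Total bitrate budget: 36125.9 Mb / 3480 s = 10.381 Mbps.
Audio: 384 kbps = 0.384 Mbps.
Video: 10.381 − 0.384 = 9.997 Mbps.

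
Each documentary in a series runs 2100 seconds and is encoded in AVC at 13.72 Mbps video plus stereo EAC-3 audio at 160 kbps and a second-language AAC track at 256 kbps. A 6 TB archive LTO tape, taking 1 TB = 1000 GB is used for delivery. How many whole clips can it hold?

Audio total: 160 + 256 = 416 kbps = 0.416 Mbps.
Total bitrate: 14.136 Mbps.
Per item: 14.136 Mbps × 2100 s = 29,686 Mb = 3,711 MB.
Capacity: 6 TB = 48,000,000 Mb; 1616.95 items → 1616 complete.

1616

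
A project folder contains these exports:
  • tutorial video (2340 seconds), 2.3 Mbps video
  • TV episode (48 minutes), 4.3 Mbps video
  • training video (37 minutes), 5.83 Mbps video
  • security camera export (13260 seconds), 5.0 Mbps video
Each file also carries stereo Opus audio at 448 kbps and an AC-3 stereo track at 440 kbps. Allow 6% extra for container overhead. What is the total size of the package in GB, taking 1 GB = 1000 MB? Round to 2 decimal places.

15.29 GB

Audio total: 448 + 440 = 888 kbps = 0.888 Mbps.
tutorial video: 3.188 Mbps × 2340 s × 1.06 = 7907.5 Mb
TV episode: 5.188 Mbps × 2880 s × 1.06 = 15837.9 Mb
training video: 6.718 Mbps × 2220 s × 1.06 = 15808.8 Mb
security camera export: 5.888 Mbps × 13260 s × 1.06 = 82759.4 Mb
Total: 122313.6 Mb = 15289.2 MB.
= 15.29 GB.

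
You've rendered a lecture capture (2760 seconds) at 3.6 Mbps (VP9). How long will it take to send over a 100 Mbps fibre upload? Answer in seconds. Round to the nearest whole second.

File: 3.600 Mbps × 2760 s = 9936.0 Mb.
At 100 Mbps: 9936.0 / 100 = 99.4 s ≈ 99.4 seconds.

99 seconds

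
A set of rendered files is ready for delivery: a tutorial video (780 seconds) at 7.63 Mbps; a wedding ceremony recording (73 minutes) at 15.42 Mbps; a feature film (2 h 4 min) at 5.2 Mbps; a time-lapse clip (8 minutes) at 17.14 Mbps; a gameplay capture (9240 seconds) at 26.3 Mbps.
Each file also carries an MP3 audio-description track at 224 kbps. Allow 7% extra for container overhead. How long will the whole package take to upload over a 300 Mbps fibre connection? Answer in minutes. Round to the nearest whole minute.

Audio: 224 kbps = 0.224 Mbps.
tutorial video: 7.854 Mbps × 780 s × 1.07 = 6554.9 Mb
wedding ceremony recording: 15.644 Mbps × 4380 s × 1.07 = 73317.2 Mb
feature film: 5.424 Mbps × 7440 s × 1.07 = 43179.4 Mb
time-lapse clip: 17.364 Mbps × 480 s × 1.07 = 8918.2 Mb
gameplay capture: 26.524 Mbps × 9240 s × 1.07 = 262237.5 Mb
Total: 394207.1 Mb = 49275.9 MB.
At 300 Mbps: 394207.1 / 300 = 1314 s ≈ 21.9 minutes.

22 minutes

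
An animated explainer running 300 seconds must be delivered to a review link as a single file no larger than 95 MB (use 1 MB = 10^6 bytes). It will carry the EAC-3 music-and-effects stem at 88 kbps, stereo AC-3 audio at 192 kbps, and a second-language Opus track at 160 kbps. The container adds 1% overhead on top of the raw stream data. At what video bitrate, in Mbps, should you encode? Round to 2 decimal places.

2.07 Mbps

Budget: 95 MB = 760.0 Mb.
Stream payload after overhead: 760.0 / 1.01 = 752.5 Mb.
Total bitrate budget: 752.5 Mb / 300 s = 2.508 Mbps.
Audio total: 88 + 192 + 160 = 440 kbps = 0.440 Mbps.
Video: 2.508 − 0.440 = 2.068 Mbps.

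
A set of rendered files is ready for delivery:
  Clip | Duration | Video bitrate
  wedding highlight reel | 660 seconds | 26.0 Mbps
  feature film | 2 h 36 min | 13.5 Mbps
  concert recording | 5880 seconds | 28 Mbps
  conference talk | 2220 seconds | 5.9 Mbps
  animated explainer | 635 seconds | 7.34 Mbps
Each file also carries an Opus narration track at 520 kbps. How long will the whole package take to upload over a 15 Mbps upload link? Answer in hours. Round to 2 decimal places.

6.22 hours

Audio: 520 kbps = 0.520 Mbps.
wedding highlight reel: 26.520 Mbps × 660 s = 17503.2 Mb
feature film: 14.020 Mbps × 9360 s = 131227.2 Mb
concert recording: 28.520 Mbps × 5880 s = 167697.6 Mb
conference talk: 6.420 Mbps × 2220 s = 14252.4 Mb
animated explainer: 7.860 Mbps × 635 s = 4991.1 Mb
Total: 335671.5 Mb = 41958.9 MB.
At 15 Mbps: 335671.5 / 15 = 22378 s ≈ 6.22 hours.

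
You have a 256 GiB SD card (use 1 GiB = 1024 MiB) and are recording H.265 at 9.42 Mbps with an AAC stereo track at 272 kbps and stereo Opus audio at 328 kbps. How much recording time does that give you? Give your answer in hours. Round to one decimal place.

Audio total: 272 + 328 = 600 kbps = 0.600 Mbps.
Total bitrate: 9.42 + 0.600 = 10.020 Mbps.
Capacity: 256 GiB = 2,199,023 Mb.
Recording time: 2,199,023 / 10.020 = 219,463 s ≈ 61.0 hours.

61.0 hours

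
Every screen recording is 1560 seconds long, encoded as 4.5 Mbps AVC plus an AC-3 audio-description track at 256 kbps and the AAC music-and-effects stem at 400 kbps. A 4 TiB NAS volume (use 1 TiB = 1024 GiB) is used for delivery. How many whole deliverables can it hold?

Audio total: 256 + 400 = 656 kbps = 0.656 Mbps.
Total bitrate: 5.156 Mbps.
Per item: 5.156 Mbps × 1560 s = 8,043 Mb = 1,005 MB.
Capacity: 4 TiB = 35,184,372 Mb; 4374.34 items → 4374 complete.

4374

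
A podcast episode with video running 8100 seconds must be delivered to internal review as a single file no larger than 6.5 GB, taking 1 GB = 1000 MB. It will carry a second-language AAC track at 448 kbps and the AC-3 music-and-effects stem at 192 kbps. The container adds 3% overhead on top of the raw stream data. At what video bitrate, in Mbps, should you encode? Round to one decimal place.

5.6 Mbps

Budget: 6.5 GB = 52000.0 Mb.
Stream payload after overhead: 52000.0 / 1.03 = 50485.4 Mb.
Total bitrate budget: 50485.4 Mb / 8100 s = 6.233 Mbps.
Audio total: 448 + 192 = 640 kbps = 0.640 Mbps.
Video: 6.233 − 0.640 = 5.593 Mbps.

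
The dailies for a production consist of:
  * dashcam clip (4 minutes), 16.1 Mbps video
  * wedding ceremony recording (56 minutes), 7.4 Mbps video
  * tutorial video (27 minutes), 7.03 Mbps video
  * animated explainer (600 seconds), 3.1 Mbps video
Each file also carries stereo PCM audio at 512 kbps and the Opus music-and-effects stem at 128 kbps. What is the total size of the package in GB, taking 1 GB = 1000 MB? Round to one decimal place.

Audio total: 512 + 128 = 640 kbps = 0.640 Mbps.
dashcam clip: 16.740 Mbps × 240 s = 4017.6 Mb
wedding ceremony recording: 8.040 Mbps × 3360 s = 27014.4 Mb
tutorial video: 7.670 Mbps × 1620 s = 12425.4 Mb
animated explainer: 3.740 Mbps × 600 s = 2244.0 Mb
Total: 45701.4 Mb = 5712.7 MB.
= 5.713 GB.

5.7 GB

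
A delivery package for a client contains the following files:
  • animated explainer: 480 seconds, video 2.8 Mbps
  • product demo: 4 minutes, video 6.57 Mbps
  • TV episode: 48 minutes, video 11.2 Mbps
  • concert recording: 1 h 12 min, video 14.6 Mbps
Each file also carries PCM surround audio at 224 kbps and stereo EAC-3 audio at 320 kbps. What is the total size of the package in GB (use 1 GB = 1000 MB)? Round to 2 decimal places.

12.82 GB

Audio total: 224 + 320 = 544 kbps = 0.544 Mbps.
animated explainer: 3.344 Mbps × 480 s = 1605.1 Mb
product demo: 7.114 Mbps × 240 s = 1707.4 Mb
TV episode: 11.744 Mbps × 2880 s = 33822.7 Mb
concert recording: 15.144 Mbps × 4320 s = 65422.1 Mb
Total: 102557.3 Mb = 12819.7 MB.
= 12.82 GB.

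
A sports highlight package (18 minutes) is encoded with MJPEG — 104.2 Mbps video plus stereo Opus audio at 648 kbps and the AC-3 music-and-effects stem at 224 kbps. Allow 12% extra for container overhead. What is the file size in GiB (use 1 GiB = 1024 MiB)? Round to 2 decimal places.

14.80 GiB

18 min = 1080 s
Audio total: 648 + 224 = 872 kbps = 0.872 Mbps.
Total bitrate: 104.2 + 0.872 = 105.072 Mbps.
Stream data: 105.072 Mbps × 1080 s = 113477.8 Mb.
With 12% container overhead: ×1.12.
127,095 Mb = 15,886,886,400 bytes ÷ 1,073,741,824 = 14.80 GiB.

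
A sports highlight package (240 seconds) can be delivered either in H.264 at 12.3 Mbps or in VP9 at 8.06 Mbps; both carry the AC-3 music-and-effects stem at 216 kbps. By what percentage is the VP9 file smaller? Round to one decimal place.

33.9%

Audio: 216 kbps = 0.216 Mbps.
H.264: 12.516 Mbps × 240 s = 3003.8 Mb = 375.480 MB.
VP9: 8.276 Mbps × 240 s = 1986.2 Mb = 248.280 MB.
Reduction: (1 − 248.280/375.480) × 100 = 33.88%.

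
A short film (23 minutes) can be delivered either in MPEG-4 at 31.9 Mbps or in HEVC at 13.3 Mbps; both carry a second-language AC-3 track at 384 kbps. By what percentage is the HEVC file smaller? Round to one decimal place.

23 min = 1380 s
Audio: 384 kbps = 0.384 Mbps.
MPEG-4: 32.284 Mbps × 1380 s = 44551.9 Mb = 5.187 GiB.
HEVC: 13.684 Mbps × 1380 s = 18883.9 Mb = 2.198 GiB.
Reduction: (1 − 2.198/5.187) × 100 = 57.61%.

57.6%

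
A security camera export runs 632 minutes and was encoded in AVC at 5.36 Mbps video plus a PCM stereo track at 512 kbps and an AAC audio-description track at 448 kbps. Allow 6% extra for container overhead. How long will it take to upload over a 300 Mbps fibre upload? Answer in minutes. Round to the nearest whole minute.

14 minutes

632 min = 37920 s
Audio total: 512 + 448 = 960 kbps = 0.960 Mbps.
Total bitrate: 6.320 Mbps.
File: 6.320 Mbps × 37920 s = 239654.4 Mb.
With 6% container overhead: ×1.06. → 254033.7 Mb.
At 300 Mbps: 254033.7 / 300 = 846.8 s ≈ 14.1 minutes.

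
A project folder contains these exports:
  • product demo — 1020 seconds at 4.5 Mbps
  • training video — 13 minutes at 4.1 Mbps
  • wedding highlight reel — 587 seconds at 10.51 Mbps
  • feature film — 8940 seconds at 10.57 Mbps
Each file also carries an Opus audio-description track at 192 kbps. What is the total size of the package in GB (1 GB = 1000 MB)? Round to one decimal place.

Audio: 192 kbps = 0.192 Mbps.
product demo: 4.692 Mbps × 1020 s = 4785.8 Mb
training video: 4.292 Mbps × 780 s = 3347.8 Mb
wedding highlight reel: 10.702 Mbps × 587 s = 6282.1 Mb
feature film: 10.762 Mbps × 8940 s = 96212.3 Mb
Total: 110628.0 Mb = 13828.5 MB.
= 13.83 GB.

13.8 GB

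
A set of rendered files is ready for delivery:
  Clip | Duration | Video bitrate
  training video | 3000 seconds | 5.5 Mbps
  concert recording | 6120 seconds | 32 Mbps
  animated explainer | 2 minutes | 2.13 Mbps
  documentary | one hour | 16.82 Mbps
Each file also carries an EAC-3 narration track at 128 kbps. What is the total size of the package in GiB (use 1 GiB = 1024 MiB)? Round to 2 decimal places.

Audio: 128 kbps = 0.128 Mbps.
training video: 5.628 Mbps × 3000 s = 16884.0 Mb
concert recording: 32.128 Mbps × 6120 s = 196623.4 Mb
animated explainer: 2.258 Mbps × 120 s = 271.0 Mb
documentary: 16.948 Mbps × 3600 s = 61012.8 Mb
Total: 274791.1 Mb = 34348.9 MB.
= 31.99 GiB.

31.99 GiB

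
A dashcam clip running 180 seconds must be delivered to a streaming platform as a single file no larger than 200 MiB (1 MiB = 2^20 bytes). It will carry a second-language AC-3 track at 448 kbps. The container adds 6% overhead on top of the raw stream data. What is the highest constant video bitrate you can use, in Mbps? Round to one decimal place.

Budget: 200 MiB = 1677.7 Mb.
Stream payload after overhead: 1677.7 / 1.06 = 1582.8 Mb.
Total bitrate budget: 1582.8 Mb / 180 s = 8.793 Mbps.
Audio: 448 kbps = 0.448 Mbps.
Video: 8.793 − 0.448 = 8.345 Mbps.

8.3 Mbps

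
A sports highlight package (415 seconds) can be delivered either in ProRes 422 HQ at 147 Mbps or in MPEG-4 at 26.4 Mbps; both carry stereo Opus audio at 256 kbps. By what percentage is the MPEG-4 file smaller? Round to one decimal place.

Audio: 256 kbps = 0.256 Mbps.
ProRes 422 HQ: 147.256 Mbps × 415 s = 61111.2 Mb = 7.114 GiB.
MPEG-4: 26.656 Mbps × 415 s = 11062.2 Mb = 1.288 GiB.
Reduction: (1 − 1.288/7.114) × 100 = 81.90%.

81.9%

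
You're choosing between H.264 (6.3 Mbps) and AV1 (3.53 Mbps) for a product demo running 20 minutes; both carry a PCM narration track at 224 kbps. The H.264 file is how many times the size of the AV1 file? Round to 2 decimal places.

1.74

20 min = 1200 s
Audio: 224 kbps = 0.224 Mbps.
H.264: 6.524 Mbps × 1200 s = 7828.8 Mb = 0.911 GiB.
AV1: 3.754 Mbps × 1200 s = 4504.8 Mb = 0.524 GiB.
Ratio: 0.911 / 0.524 = 1.738.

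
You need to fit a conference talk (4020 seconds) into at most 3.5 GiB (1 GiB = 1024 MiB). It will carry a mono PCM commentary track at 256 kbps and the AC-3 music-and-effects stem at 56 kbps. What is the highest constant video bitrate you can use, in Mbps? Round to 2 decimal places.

7.17 Mbps

Budget: 3.5 GiB = 30064.8 Mb.
Total bitrate budget: 30064.8 Mb / 4020 s = 7.479 Mbps.
Audio total: 256 + 56 = 312 kbps = 0.312 Mbps.
Video: 7.479 − 0.312 = 7.167 Mbps.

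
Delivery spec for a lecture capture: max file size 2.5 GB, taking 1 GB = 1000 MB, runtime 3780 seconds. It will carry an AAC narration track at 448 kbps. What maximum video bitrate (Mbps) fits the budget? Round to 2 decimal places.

Budget: 2.5 GB = 20000.0 Mb.
Total bitrate budget: 20000.0 Mb / 3780 s = 5.291 Mbps.
Audio: 448 kbps = 0.448 Mbps.
Video: 5.291 − 0.448 = 4.843 Mbps.

4.84 Mbps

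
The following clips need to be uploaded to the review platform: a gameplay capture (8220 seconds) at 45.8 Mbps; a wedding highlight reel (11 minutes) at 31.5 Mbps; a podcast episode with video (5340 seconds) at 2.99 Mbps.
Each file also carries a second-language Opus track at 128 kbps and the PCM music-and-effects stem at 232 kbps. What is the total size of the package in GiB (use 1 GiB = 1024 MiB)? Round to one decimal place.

Audio total: 128 + 232 = 360 kbps = 0.360 Mbps.
gameplay capture: 46.160 Mbps × 8220 s = 379435.2 Mb
wedding highlight reel: 31.860 Mbps × 660 s = 21027.6 Mb
podcast episode with video: 3.350 Mbps × 5340 s = 17889.0 Mb
Total: 418351.8 Mb = 52294.0 MB.
= 48.70 GiB.

48.7 GiB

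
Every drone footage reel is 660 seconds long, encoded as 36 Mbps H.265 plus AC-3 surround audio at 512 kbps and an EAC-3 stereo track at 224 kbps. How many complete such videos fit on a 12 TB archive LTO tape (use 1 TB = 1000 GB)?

3959

Audio total: 512 + 224 = 736 kbps = 0.736 Mbps.
Total bitrate: 36.736 Mbps.
Per item: 36.736 Mbps × 660 s = 24,246 Mb = 3,031 MB.
Capacity: 12 TB = 96,000,000 Mb; 3959.46 items → 3959 complete.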